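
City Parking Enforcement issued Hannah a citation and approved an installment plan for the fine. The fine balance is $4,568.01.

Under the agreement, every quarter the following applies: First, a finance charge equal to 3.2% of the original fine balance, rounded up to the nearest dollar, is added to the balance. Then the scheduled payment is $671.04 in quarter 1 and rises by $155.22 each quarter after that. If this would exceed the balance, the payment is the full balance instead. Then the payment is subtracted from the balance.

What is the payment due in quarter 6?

$542.61

Quarter 1: $4,568.01 +$147.00 interest = $4,715.01; pay $671.04 → $4,043.97
Quarter 2: $4,043.97 +$147.00 interest = $4,190.97; pay $826.26 → $3,364.71
Quarter 3: $3,364.71 +$147.00 interest = $3,511.71; pay $981.48 → $2,530.23
Quarter 4: $2,530.23 +$147.00 interest = $2,677.23; pay $1,136.70 → $1,540.53
Quarter 5: $1,540.53 +$147.00 interest = $1,687.53; pay $1,291.92 → $395.61
Quarter 6: $395.61 +$147.00 interest = $542.61; pay $542.61 → $0.00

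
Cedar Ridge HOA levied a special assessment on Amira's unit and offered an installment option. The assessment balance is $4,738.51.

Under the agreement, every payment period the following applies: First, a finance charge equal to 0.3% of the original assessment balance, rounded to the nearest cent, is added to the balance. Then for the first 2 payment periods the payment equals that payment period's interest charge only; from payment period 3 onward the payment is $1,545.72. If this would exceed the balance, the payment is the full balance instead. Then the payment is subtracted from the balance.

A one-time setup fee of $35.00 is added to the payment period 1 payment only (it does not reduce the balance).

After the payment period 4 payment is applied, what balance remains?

Payment period 1: $4,738.51 +$14.22 interest = $4,752.73; pay $14.22 (+ $35.00 fee) → $4,738.51
Payment period 2: $4,738.51 +$14.22 interest = $4,752.73; pay $14.22 → $4,738.51
Payment period 3: $4,738.51 +$14.22 interest = $4,752.73; pay $1,545.72 → $3,207.01
Payment period 4: $3,207.01 +$14.22 interest = $3,221.23; pay $1,545.72 → $1,675.51

$1,675.51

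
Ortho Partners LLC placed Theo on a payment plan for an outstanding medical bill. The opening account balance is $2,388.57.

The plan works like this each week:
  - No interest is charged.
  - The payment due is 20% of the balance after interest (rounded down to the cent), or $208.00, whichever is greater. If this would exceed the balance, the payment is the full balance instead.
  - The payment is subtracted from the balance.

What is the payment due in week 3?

Week 1: opening $2,388.57; payment $477.71; balance $1,910.86
Week 2: opening $1,910.86; payment $382.17; balance $1,528.69
Week 3: opening $1,528.69; payment $305.73; balance $1,222.96

$305.73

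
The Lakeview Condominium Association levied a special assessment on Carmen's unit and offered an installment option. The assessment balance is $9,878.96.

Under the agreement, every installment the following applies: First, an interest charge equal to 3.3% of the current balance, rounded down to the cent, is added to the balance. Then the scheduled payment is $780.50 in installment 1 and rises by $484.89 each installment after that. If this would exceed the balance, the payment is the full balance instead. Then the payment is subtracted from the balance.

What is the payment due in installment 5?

$2,720.06

Installment 1: $9,878.96 +$326.00 interest = $10,204.96; pay $780.50 → $9,424.46
Installment 2: $9,424.46 +$311.00 interest = $9,735.46; pay $1,265.39 → $8,470.07
Installment 3: $8,470.07 +$279.51 interest = $8,749.58; pay $1,750.28 → $6,999.30
Installment 4: $6,999.30 +$230.97 interest = $7,230.27; pay $2,235.17 → $4,995.10
Installment 5: $4,995.10 +$164.83 interest = $5,159.93; pay $2,720.06 → $2,439.87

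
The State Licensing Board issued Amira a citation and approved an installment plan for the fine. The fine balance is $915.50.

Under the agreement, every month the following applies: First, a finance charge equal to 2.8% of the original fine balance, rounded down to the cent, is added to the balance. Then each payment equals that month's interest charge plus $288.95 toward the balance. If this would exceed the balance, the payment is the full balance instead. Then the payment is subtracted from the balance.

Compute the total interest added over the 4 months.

$102.52

Month 1: $915.50 +$25.63 interest = $941.13; pay $314.58 → $626.55
Month 2: $626.55 +$25.63 interest = $652.18; pay $314.58 → $337.60
Month 3: $337.60 +$25.63 interest = $363.23; pay $314.58 → $48.65
Month 4: $48.65 +$25.63 interest = $74.28; pay $74.28 → $0.00
Total interest: $25.63 + $25.63 + $25.63 + $25.63 = $102.52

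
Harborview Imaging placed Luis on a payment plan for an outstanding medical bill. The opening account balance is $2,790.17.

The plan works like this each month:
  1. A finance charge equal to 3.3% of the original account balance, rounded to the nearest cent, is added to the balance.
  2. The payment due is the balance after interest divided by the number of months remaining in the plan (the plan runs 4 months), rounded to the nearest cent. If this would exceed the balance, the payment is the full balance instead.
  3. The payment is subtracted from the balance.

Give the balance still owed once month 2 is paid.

$1,502.51

Month 1: opening $2,790.17; interest $92.08 → $2,882.25; payment $720.56; balance $2,161.69
Month 2: opening $2,161.69; interest $92.08 → $2,253.77; payment $751.26; balance $1,502.51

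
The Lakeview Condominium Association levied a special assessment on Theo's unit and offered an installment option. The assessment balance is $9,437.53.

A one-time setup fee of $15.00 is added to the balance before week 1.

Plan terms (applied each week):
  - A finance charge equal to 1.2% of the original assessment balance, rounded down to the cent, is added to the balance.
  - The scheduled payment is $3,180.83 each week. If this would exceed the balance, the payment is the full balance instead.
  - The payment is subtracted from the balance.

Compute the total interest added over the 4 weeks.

Week 1: opening $9,452.53; interest $113.25 → $9,565.78; payment $3,180.83; balance $6,384.95
Week 2: opening $6,384.95; interest $113.25 → $6,498.20; payment $3,180.83; balance $3,317.37
Week 3: opening $3,317.37; interest $113.25 → $3,430.62; payment $3,180.83; balance $249.79
Week 4: opening $249.79; interest $113.25 → $363.04; payment $363.04; balance $0.00
Total interest: $113.25 + $113.25 + $113.25 + $113.25 = $453.00

$453.00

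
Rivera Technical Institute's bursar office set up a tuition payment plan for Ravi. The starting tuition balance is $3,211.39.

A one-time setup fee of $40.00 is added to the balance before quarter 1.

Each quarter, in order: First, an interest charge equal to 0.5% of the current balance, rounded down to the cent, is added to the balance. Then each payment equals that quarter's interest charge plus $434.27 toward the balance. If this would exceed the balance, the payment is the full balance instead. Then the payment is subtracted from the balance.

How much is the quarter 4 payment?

Quarter 1: $3,251.39 +$16.25 interest = $3,267.64; pay $450.52 → $2,817.12
Quarter 2: $2,817.12 +$14.08 interest = $2,831.20; pay $448.35 → $2,382.85
Quarter 3: $2,382.85 +$11.91 interest = $2,394.76; pay $446.18 → $1,948.58
Quarter 4: $1,948.58 +$9.74 interest = $1,958.32; pay $444.01 → $1,514.31

$444.01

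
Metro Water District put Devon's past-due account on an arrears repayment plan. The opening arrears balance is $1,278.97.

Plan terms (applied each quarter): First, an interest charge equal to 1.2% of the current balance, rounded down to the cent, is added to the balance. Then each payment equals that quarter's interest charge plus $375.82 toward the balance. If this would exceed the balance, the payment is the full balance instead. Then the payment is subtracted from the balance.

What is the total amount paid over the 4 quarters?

Quarter 1: opening $1,278.97; interest $15.34 → $1,294.31; payment $391.16; balance $903.15
Quarter 2: opening $903.15; interest $10.83 → $913.98; payment $386.65; balance $527.33
Quarter 3: opening $527.33; interest $6.32 → $533.65; payment $382.14; balance $151.51
Quarter 4: opening $151.51; interest $1.81 → $153.32; payment $153.32; balance $0.00
Total paid: $1,313.27

$1,313.27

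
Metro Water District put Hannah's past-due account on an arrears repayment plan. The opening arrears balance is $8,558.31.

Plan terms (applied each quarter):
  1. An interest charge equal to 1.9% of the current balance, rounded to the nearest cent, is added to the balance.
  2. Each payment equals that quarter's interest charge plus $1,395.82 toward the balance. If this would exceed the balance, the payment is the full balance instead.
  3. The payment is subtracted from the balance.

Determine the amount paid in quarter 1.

$1,558.43

Quarter 1: $8,558.31 +$162.61 interest = $8,720.92; pay $1,558.43 → $7,162.49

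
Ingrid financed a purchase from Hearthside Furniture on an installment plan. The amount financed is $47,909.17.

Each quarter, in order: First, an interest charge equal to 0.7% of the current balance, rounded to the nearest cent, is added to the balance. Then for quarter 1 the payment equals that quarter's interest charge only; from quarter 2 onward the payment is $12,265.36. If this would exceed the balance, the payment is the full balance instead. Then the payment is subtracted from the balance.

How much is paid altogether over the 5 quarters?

# | Opening | Interest | Payment | End bal
1 | $47,909.17 | $335.36 | $335.36 | $47,909.17
2 | $47,909.17 | $335.36 | $12,265.36 | $35,979.17
3 | $35,979.17 | $251.85 | $12,265.36 | $23,965.66
4 | $23,965.66 | $167.76 | $12,265.36 | $11,868.06
5 | $11,868.06 | $83.08 | $11,951.14 | $0.00
Total paid: $49,082.58

$49,082.58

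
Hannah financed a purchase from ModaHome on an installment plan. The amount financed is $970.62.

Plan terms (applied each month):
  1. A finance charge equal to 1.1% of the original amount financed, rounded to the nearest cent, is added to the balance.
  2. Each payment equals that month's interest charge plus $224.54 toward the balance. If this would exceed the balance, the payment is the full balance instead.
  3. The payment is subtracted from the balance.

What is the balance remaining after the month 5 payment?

Month 1: opening $970.62; interest $10.68 → $981.30; payment $235.22; balance $746.08
Month 2: opening $746.08; interest $10.68 → $756.76; payment $235.22; balance $521.54
Month 3: opening $521.54; interest $10.68 → $532.22; payment $235.22; balance $297.00
Month 4: opening $297.00; interest $10.68 → $307.68; payment $235.22; balance $72.46
Month 5: opening $72.46; interest $10.68 → $83.14; payment $83.14; balance $0.00

$0.00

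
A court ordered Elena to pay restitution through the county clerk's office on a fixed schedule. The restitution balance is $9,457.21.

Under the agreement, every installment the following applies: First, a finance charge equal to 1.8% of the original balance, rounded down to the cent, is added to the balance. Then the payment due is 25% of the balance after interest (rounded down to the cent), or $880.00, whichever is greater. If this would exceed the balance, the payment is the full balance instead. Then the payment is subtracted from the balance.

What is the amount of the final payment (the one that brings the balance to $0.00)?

$672.51

Installment 1: opening $9,457.21; interest $170.22 → $9,627.43; payment $2,406.85; balance $7,220.58
Installment 2: opening $7,220.58; interest $170.22 → $7,390.80; payment $1,847.70; balance $5,543.10
Installment 3: opening $5,543.10; interest $170.22 → $5,713.32; payment $1,428.33; balance $4,284.99
Installment 4: opening $4,284.99; interest $170.22 → $4,455.21; payment $1,113.80; balance $3,341.41
Installment 5: opening $3,341.41; interest $170.22 → $3,511.63; payment $880.00; balance $2,631.63
Installment 6: opening $2,631.63; interest $170.22 → $2,801.85; payment $880.00; balance $1,921.85
Installment 7: opening $1,921.85; interest $170.22 → $2,092.07; payment $880.00; balance $1,212.07
Installment 8: opening $1,212.07; interest $170.22 → $1,382.29; payment $880.00; balance $502.29
Installment 9: opening $502.29; interest $170.22 → $672.51; payment $672.51; balance $0.00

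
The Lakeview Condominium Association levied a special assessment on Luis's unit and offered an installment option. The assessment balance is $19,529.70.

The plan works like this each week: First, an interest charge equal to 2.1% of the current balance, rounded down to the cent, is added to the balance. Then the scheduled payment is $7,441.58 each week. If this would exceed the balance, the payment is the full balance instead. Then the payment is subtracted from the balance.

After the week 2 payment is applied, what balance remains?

$5,319.12

Week 1: opening $19,529.70; interest $410.12 → $19,939.82; payment $7,441.58; balance $12,498.24
Week 2: opening $12,498.24; interest $262.46 → $12,760.70; payment $7,441.58; balance $5,319.12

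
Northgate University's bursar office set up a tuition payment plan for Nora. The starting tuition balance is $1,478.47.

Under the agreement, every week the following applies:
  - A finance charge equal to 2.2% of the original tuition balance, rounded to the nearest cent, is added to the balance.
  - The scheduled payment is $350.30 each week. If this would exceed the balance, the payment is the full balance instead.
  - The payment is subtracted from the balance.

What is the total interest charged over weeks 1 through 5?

$162.65

# | Opening | Interest | Payment | End bal
1 | $1,478.47 | $32.53 | $350.30 | $1,160.70
2 | $1,160.70 | $32.53 | $350.30 | $842.93
3 | $842.93 | $32.53 | $350.30 | $525.16
4 | $525.16 | $32.53 | $350.30 | $207.39
5 | $207.39 | $32.53 | $239.92 | $0.00
Total interest: $32.53 + $32.53 + $32.53 + $32.53 + $32.53 = $162.65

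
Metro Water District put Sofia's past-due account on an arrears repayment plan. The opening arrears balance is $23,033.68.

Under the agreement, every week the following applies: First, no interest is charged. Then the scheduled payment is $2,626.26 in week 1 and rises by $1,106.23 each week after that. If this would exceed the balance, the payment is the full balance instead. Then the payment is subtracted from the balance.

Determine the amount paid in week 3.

$4,838.72

Week 1: $23,033.68 − $2,626.26 → $20,407.42
Week 2: $20,407.42 − $3,732.49 → $16,674.93
Week 3: $16,674.93 − $4,838.72 → $11,836.21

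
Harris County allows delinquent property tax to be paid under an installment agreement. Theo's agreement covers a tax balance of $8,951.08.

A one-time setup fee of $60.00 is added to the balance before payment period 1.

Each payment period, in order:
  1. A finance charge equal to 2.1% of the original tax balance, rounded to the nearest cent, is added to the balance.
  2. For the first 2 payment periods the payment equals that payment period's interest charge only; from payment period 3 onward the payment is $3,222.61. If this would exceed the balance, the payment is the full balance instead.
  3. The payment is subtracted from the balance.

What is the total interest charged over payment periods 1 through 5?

$939.85

Payment period 1: $9,011.08 +$187.97 interest = $9,199.05; pay $187.97 → $9,011.08
Payment period 2: $9,011.08 +$187.97 interest = $9,199.05; pay $187.97 → $9,011.08
Payment period 3: $9,011.08 +$187.97 interest = $9,199.05; pay $3,222.61 → $5,976.44
Payment period 4: $5,976.44 +$187.97 interest = $6,164.41; pay $3,222.61 → $2,941.80
Payment period 5: $2,941.80 +$187.97 interest = $3,129.77; pay $3,129.77 → $0.00
Total interest: $187.97 + $187.97 + $187.97 + $187.97 + $187.97 = $939.85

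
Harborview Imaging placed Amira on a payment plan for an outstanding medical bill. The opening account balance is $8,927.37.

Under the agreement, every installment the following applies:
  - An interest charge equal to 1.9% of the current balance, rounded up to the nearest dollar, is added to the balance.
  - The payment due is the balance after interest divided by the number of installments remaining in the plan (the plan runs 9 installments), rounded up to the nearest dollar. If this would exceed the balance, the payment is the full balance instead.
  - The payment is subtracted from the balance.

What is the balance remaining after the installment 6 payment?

$3,330.37

# | Opening | Interest | Payment | End bal
1 | $8,927.37 | $170.00 | $1,011.00 | $8,086.37
2 | $8,086.37 | $154.00 | $1,031.00 | $7,209.37
3 | $7,209.37 | $137.00 | $1,050.00 | $6,296.37
4 | $6,296.37 | $120.00 | $1,070.00 | $5,346.37
5 | $5,346.37 | $102.00 | $1,090.00 | $4,358.37
6 | $4,358.37 | $83.00 | $1,111.00 | $3,330.37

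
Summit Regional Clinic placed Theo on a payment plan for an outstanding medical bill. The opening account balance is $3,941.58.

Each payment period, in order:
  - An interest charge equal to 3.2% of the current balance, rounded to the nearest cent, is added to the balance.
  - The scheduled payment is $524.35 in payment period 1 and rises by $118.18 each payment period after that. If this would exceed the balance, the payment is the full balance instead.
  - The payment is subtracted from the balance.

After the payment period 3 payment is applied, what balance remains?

$2,349.97

# | Opening | Interest | Payment | End bal
1 | $3,941.58 | $126.13 | $524.35 | $3,543.36
2 | $3,543.36 | $113.39 | $642.53 | $3,014.22
3 | $3,014.22 | $96.46 | $760.71 | $2,349.97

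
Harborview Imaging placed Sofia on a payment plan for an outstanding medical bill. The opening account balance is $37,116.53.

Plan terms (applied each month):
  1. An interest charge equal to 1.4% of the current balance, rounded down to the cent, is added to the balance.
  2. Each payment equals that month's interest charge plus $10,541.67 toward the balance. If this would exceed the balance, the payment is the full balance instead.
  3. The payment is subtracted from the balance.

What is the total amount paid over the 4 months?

Month 1: $37,116.53 +$519.63 interest = $37,636.16; pay $11,061.30 → $26,574.86
Month 2: $26,574.86 +$372.04 interest = $26,946.90; pay $10,913.71 → $16,033.19
Month 3: $16,033.19 +$224.46 interest = $16,257.65; pay $10,766.13 → $5,491.52
Month 4: $5,491.52 +$76.88 interest = $5,568.40; pay $5,568.40 → $0.00
Total paid: $38,309.54

$38,309.54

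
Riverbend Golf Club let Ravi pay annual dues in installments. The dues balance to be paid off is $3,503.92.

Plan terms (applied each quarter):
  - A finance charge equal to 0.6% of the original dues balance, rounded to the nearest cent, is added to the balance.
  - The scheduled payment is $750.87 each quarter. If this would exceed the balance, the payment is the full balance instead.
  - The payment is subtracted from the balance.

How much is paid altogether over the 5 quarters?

Quarter 1: opening $3,503.92; interest $21.02 → $3,524.94; payment $750.87; balance $2,774.07
Quarter 2: opening $2,774.07; interest $21.02 → $2,795.09; payment $750.87; balance $2,044.22
Quarter 3: opening $2,044.22; interest $21.02 → $2,065.24; payment $750.87; balance $1,314.37
Quarter 4: opening $1,314.37; interest $21.02 → $1,335.39; payment $750.87; balance $584.52
Quarter 5: opening $584.52; interest $21.02 → $605.54; payment $605.54; balance $0.00
Total paid: $3,609.02

$3,609.02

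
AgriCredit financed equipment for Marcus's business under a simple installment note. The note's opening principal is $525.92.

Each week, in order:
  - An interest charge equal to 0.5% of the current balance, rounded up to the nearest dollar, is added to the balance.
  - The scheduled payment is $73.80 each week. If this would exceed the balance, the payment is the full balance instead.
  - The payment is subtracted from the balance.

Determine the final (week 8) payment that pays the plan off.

Week 1: opening $525.92; interest $3.00 → $528.92; payment $73.80; balance $455.12
Week 2: opening $455.12; interest $3.00 → $458.12; payment $73.80; balance $384.32
Week 3: opening $384.32; interest $2.00 → $386.32; payment $73.80; balance $312.52
Week 4: opening $312.52; interest $2.00 → $314.52; payment $73.80; balance $240.72
Week 5: opening $240.72; interest $2.00 → $242.72; payment $73.80; balance $168.92
Week 6: opening $168.92; interest $1.00 → $169.92; payment $73.80; balance $96.12
Week 7: opening $96.12; interest $1.00 → $97.12; payment $73.80; balance $23.32
Week 8: opening $23.32; interest $1.00 → $24.32; payment $24.32; balance $0.00

$24.32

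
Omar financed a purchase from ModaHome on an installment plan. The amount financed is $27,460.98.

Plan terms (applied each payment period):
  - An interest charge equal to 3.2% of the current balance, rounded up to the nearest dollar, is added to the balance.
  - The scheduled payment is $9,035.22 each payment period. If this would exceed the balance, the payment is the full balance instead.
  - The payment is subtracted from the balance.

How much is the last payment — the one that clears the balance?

$2,272.32

Payment period 1: $27,460.98 +$879.00 interest = $28,339.98; pay $9,035.22 → $19,304.76
Payment period 2: $19,304.76 +$618.00 interest = $19,922.76; pay $9,035.22 → $10,887.54
Payment period 3: $10,887.54 +$349.00 interest = $11,236.54; pay $9,035.22 → $2,201.32
Payment period 4: $2,201.32 +$71.00 interest = $2,272.32; pay $2,272.32 → $0.00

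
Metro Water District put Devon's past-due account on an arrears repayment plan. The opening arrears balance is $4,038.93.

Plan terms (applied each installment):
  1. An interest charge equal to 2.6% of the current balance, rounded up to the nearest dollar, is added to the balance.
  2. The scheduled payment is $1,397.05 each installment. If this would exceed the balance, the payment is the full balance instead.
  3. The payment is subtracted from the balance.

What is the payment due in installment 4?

Installment 1: $4,038.93 +$106.00 interest = $4,144.93; pay $1,397.05 → $2,747.88
Installment 2: $2,747.88 +$72.00 interest = $2,819.88; pay $1,397.05 → $1,422.83
Installment 3: $1,422.83 +$37.00 interest = $1,459.83; pay $1,397.05 → $62.78
Installment 4: $62.78 +$2.00 interest = $64.78; pay $64.78 → $0.00

$64.78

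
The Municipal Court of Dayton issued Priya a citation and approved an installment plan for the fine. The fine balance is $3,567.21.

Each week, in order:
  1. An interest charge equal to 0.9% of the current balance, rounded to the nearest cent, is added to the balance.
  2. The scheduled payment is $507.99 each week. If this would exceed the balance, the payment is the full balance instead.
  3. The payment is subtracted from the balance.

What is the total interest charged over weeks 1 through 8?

$134.72

Week 1: $3,567.21 +$32.10 interest = $3,599.31; pay $507.99 → $3,091.32
Week 2: $3,091.32 +$27.82 interest = $3,119.14; pay $507.99 → $2,611.15
Week 3: $2,611.15 +$23.50 interest = $2,634.65; pay $507.99 → $2,126.66
Week 4: $2,126.66 +$19.14 interest = $2,145.80; pay $507.99 → $1,637.81
Week 5: $1,637.81 +$14.74 interest = $1,652.55; pay $507.99 → $1,144.56
Week 6: $1,144.56 +$10.30 interest = $1,154.86; pay $507.99 → $646.87
Week 7: $646.87 +$5.82 interest = $652.69; pay $507.99 → $144.70
Week 8: $144.70 +$1.30 interest = $146.00; pay $146.00 → $0.00
Total interest: $32.10 + $27.82 + $23.50 + $19.14 + $14.74 + $10.30 + $5.82 + $1.30 = $134.72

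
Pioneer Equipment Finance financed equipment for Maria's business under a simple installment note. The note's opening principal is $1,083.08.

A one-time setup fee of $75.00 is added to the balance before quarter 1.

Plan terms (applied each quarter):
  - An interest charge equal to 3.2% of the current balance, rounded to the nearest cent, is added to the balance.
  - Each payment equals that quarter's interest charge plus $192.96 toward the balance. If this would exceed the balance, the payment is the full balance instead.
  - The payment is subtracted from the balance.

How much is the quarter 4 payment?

Quarter 1: opening $1,158.08; interest $37.06 → $1,195.14; payment $230.02; balance $965.12
Quarter 2: opening $965.12; interest $30.88 → $996.00; payment $223.84; balance $772.16
Quarter 3: opening $772.16; interest $24.71 → $796.87; payment $217.67; balance $579.20
Quarter 4: opening $579.20; interest $18.53 → $597.73; payment $211.49; balance $386.24

$211.49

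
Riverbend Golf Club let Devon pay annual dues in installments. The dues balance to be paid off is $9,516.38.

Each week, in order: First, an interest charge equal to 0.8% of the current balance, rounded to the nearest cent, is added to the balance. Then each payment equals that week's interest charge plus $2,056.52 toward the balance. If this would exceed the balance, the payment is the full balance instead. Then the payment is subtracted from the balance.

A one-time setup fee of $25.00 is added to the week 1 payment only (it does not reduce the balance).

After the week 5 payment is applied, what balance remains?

Week 1: opening $9,516.38; interest $76.13 → $9,592.51; payment $2,132.65 (+ $25.00 fee); balance $7,459.86
Week 2: opening $7,459.86; interest $59.68 → $7,519.54; payment $2,116.20; balance $5,403.34
Week 3: opening $5,403.34; interest $43.23 → $5,446.57; payment $2,099.75; balance $3,346.82
Week 4: opening $3,346.82; interest $26.77 → $3,373.59; payment $2,083.29; balance $1,290.30
Week 5: opening $1,290.30; interest $10.32 → $1,300.62; payment $1,300.62; balance $0.00

$0.00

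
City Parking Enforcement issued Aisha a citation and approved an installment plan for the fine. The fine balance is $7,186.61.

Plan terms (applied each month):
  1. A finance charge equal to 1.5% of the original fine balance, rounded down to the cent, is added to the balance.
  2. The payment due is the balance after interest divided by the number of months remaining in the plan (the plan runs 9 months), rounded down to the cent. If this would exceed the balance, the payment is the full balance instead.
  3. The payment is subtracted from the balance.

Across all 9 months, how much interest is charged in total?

$970.11

# | Opening | Interest | Payment | End bal
1 | $7,186.61 | $107.79 | $810.48 | $6,483.92
2 | $6,483.92 | $107.79 | $823.96 | $5,767.75
3 | $5,767.75 | $107.79 | $839.36 | $5,036.18
4 | $5,036.18 | $107.79 | $857.32 | $4,286.65
5 | $4,286.65 | $107.79 | $878.88 | $3,515.56
6 | $3,515.56 | $107.79 | $905.83 | $2,717.52
7 | $2,717.52 | $107.79 | $941.77 | $1,883.54
8 | $1,883.54 | $107.79 | $995.66 | $995.67
9 | $995.67 | $107.79 | $1,103.46 | $0.00
Total interest: $107.79 + $107.79 + $107.79 + $107.79 + $107.79 + $107.79 + $107.79 + $107.79 + $107.79 = $970.11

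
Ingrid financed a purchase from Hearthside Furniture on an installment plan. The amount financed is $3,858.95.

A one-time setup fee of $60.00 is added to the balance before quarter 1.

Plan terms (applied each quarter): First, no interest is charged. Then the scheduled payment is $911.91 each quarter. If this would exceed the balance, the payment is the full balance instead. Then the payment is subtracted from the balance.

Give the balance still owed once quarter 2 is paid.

$2,095.13

Quarter 1: $3,918.95 − $911.91 → $3,007.04
Quarter 2: $3,007.04 − $911.91 → $2,095.13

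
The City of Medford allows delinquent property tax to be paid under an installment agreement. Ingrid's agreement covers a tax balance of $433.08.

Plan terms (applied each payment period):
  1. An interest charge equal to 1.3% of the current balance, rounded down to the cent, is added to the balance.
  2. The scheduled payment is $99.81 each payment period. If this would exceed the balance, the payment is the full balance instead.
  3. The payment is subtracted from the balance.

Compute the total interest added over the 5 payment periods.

# | Opening | Interest | Payment | End bal
1 | $433.08 | $5.63 | $99.81 | $338.90
2 | $338.90 | $4.40 | $99.81 | $243.49
3 | $243.49 | $3.16 | $99.81 | $146.84
4 | $146.84 | $1.90 | $99.81 | $48.93
5 | $48.93 | $0.63 | $49.56 | $0.00
Total interest: $5.63 + $4.40 + $3.16 + $1.90 + $0.63 = $15.72

$15.72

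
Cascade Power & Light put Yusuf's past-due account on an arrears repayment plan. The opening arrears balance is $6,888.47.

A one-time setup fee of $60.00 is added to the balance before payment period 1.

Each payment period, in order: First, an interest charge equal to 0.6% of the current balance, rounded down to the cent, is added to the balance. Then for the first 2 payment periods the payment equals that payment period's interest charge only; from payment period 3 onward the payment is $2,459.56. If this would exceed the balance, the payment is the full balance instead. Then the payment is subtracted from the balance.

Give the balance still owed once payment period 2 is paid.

Payment period 1: opening $6,948.47; interest $41.69 → $6,990.16; payment $41.69; balance $6,948.47
Payment period 2: opening $6,948.47; interest $41.69 → $6,990.16; payment $41.69; balance $6,948.47

$6,948.47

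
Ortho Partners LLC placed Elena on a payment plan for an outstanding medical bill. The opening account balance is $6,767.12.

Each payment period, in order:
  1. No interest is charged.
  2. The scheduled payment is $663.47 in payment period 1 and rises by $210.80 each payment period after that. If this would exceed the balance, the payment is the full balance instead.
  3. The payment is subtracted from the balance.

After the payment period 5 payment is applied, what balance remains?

$1,341.77

Payment period 1: opening $6,767.12; payment $663.47; balance $6,103.65
Payment period 2: opening $6,103.65; payment $874.27; balance $5,229.38
Payment period 3: opening $5,229.38; payment $1,085.07; balance $4,144.31
Payment period 4: opening $4,144.31; payment $1,295.87; balance $2,848.44
Payment period 5: opening $2,848.44; payment $1,506.67; balance $1,341.77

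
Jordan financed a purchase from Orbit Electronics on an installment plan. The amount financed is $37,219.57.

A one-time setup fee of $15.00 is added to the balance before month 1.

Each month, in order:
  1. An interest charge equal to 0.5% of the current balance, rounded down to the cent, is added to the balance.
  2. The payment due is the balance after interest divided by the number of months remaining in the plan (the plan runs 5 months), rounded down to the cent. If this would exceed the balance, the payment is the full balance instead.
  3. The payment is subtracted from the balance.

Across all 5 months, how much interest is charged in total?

Month 1: opening $37,234.57; interest $186.17 → $37,420.74; payment $7,484.14; balance $29,936.60
Month 2: opening $29,936.60; interest $149.68 → $30,086.28; payment $7,521.57; balance $22,564.71
Month 3: opening $22,564.71; interest $112.82 → $22,677.53; payment $7,559.17; balance $15,118.36
Month 4: opening $15,118.36; interest $75.59 → $15,193.95; payment $7,596.97; balance $7,596.98
Month 5: opening $7,596.98; interest $37.98 → $7,634.96; payment $7,634.96; balance $0.00
Total interest: $186.17 + $149.68 + $112.82 + $75.59 + $37.98 = $562.24

$562.24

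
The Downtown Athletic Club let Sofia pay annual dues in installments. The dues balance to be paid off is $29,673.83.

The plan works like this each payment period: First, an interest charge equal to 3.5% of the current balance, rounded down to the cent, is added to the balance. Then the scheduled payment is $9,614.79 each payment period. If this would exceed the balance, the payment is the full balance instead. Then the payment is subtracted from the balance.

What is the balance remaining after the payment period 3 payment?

# | Opening | Interest | Payment | End bal
1 | $29,673.83 | $1,038.58 | $9,614.79 | $21,097.62
2 | $21,097.62 | $738.41 | $9,614.79 | $12,221.24
3 | $12,221.24 | $427.74 | $9,614.79 | $3,034.19

$3,034.19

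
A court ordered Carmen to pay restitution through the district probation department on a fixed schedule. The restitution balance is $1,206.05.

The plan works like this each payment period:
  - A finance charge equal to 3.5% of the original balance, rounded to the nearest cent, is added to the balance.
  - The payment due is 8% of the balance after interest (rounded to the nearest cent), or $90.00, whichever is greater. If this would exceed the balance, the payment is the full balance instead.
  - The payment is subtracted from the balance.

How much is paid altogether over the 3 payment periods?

$286.12

Payment period 1: opening $1,206.05; interest $42.21 → $1,248.26; payment $99.86; balance $1,148.40
Payment period 2: opening $1,148.40; interest $42.21 → $1,190.61; payment $95.25; balance $1,095.36
Payment period 3: opening $1,095.36; interest $42.21 → $1,137.57; payment $91.01; balance $1,046.56
Total paid: $286.12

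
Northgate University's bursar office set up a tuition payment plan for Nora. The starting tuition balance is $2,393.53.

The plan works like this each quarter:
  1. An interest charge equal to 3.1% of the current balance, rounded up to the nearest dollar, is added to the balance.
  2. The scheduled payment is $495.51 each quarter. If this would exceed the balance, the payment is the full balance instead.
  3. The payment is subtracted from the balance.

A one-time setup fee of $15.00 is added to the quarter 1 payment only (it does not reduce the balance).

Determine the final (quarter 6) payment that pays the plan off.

Quarter 1: $2,393.53 +$75.00 interest = $2,468.53; pay $495.51 (+ $15.00 fee) → $1,973.02
Quarter 2: $1,973.02 +$62.00 interest = $2,035.02; pay $495.51 → $1,539.51
Quarter 3: $1,539.51 +$48.00 interest = $1,587.51; pay $495.51 → $1,092.00
Quarter 4: $1,092.00 +$34.00 interest = $1,126.00; pay $495.51 → $630.49
Quarter 5: $630.49 +$20.00 interest = $650.49; pay $495.51 → $154.98
Quarter 6: $154.98 +$5.00 interest = $159.98; pay $159.98 → $0.00

$159.98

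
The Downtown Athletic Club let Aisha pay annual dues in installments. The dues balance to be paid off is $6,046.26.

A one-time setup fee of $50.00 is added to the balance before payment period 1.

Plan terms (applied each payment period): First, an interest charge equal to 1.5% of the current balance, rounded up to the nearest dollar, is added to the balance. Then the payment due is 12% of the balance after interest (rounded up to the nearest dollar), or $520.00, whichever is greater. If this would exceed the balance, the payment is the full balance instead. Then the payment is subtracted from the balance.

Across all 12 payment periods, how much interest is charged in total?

$584.00

# | Opening | Interest | Payment | End bal
1 | $6,096.26 | $92.00 | $743.00 | $5,445.26
2 | $5,445.26 | $82.00 | $664.00 | $4,863.26
3 | $4,863.26 | $73.00 | $593.00 | $4,343.26
4 | $4,343.26 | $66.00 | $530.00 | $3,879.26
5 | $3,879.26 | $59.00 | $520.00 | $3,418.26
6 | $3,418.26 | $52.00 | $520.00 | $2,950.26
7 | $2,950.26 | $45.00 | $520.00 | $2,475.26
8 | $2,475.26 | $38.00 | $520.00 | $1,993.26
9 | $1,993.26 | $30.00 | $520.00 | $1,503.26
10 | $1,503.26 | $23.00 | $520.00 | $1,006.26
11 | $1,006.26 | $16.00 | $520.00 | $502.26
12 | $502.26 | $8.00 | $510.26 | $0.00
Total interest: $92.00 + $82.00 + $73.00 + $66.00 + $59.00 + $52.00 + $45.00 + $38.00 + $30.00 + $23.00 + $16.00 + $8.00 = $584.00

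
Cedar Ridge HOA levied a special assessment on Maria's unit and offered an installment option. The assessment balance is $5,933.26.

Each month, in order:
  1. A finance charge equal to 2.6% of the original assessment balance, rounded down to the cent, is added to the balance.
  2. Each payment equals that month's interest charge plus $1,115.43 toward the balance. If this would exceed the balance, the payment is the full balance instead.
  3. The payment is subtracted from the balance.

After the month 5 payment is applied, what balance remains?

Month 1: opening $5,933.26; interest $154.26 → $6,087.52; payment $1,269.69; balance $4,817.83
Month 2: opening $4,817.83; interest $154.26 → $4,972.09; payment $1,269.69; balance $3,702.40
Month 3: opening $3,702.40; interest $154.26 → $3,856.66; payment $1,269.69; balance $2,586.97
Month 4: opening $2,586.97; interest $154.26 → $2,741.23; payment $1,269.69; balance $1,471.54
Month 5: opening $1,471.54; interest $154.26 → $1,625.80; payment $1,269.69; balance $356.11

$356.11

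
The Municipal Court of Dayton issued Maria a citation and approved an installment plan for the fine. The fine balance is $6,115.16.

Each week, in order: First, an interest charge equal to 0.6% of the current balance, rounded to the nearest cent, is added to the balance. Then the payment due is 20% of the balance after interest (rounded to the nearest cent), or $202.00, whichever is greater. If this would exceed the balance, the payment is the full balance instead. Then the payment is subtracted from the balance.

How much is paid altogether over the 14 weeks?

$6,290.61

Week 1: opening $6,115.16; interest $36.69 → $6,151.85; payment $1,230.37; balance $4,921.48
Week 2: opening $4,921.48; interest $29.53 → $4,951.01; payment $990.20; balance $3,960.81
Week 3: opening $3,960.81; interest $23.76 → $3,984.57; payment $796.91; balance $3,187.66
Week 4: opening $3,187.66; interest $19.13 → $3,206.79; payment $641.36; balance $2,565.43
Week 5: opening $2,565.43; interest $15.39 → $2,580.82; payment $516.16; balance $2,064.66
Week 6: opening $2,064.66; interest $12.39 → $2,077.05; payment $415.41; balance $1,661.64
Week 7: opening $1,661.64; interest $9.97 → $1,671.61; payment $334.32; balance $1,337.29
Week 8: opening $1,337.29; interest $8.02 → $1,345.31; payment $269.06; balance $1,076.25
Week 9: opening $1,076.25; interest $6.46 → $1,082.71; payment $216.54; balance $866.17
Week 10: opening $866.17; interest $5.20 → $871.37; payment $202.00; balance $669.37
Week 11: opening $669.37; interest $4.02 → $673.39; payment $202.00; balance $471.39
Week 12: opening $471.39; interest $2.83 → $474.22; payment $202.00; balance $272.22
Week 13: opening $272.22; interest $1.63 → $273.85; payment $202.00; balance $71.85
Week 14: opening $71.85; interest $0.43 → $72.28; payment $72.28; balance $0.00
Total paid: $6,290.61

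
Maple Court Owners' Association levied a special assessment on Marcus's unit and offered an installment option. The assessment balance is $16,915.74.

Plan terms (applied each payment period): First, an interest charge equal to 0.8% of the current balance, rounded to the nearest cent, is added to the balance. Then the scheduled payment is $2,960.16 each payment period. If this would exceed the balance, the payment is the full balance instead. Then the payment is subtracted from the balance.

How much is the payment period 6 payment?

$2,584.29

Payment period 1: $16,915.74 +$135.33 interest = $17,051.07; pay $2,960.16 → $14,090.91
Payment period 2: $14,090.91 +$112.73 interest = $14,203.64; pay $2,960.16 → $11,243.48
Payment period 3: $11,243.48 +$89.95 interest = $11,333.43; pay $2,960.16 → $8,373.27
Payment period 4: $8,373.27 +$66.99 interest = $8,440.26; pay $2,960.16 → $5,480.10
Payment period 5: $5,480.10 +$43.84 interest = $5,523.94; pay $2,960.16 → $2,563.78
Payment period 6: $2,563.78 +$20.51 interest = $2,584.29; pay $2,584.29 → $0.00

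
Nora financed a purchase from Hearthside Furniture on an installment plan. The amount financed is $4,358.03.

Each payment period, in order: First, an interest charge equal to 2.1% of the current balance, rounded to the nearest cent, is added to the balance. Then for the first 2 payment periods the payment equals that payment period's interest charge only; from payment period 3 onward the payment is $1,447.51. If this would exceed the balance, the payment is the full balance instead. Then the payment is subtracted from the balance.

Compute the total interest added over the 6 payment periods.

# | Opening | Interest | Payment | End bal
1 | $4,358.03 | $91.52 | $91.52 | $4,358.03
2 | $4,358.03 | $91.52 | $91.52 | $4,358.03
3 | $4,358.03 | $91.52 | $1,447.51 | $3,002.04
4 | $3,002.04 | $63.04 | $1,447.51 | $1,617.57
5 | $1,617.57 | $33.97 | $1,447.51 | $204.03
6 | $204.03 | $4.28 | $208.31 | $0.00
Total interest: $91.52 + $91.52 + $91.52 + $63.04 + $33.97 + $4.28 = $375.85

$375.85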